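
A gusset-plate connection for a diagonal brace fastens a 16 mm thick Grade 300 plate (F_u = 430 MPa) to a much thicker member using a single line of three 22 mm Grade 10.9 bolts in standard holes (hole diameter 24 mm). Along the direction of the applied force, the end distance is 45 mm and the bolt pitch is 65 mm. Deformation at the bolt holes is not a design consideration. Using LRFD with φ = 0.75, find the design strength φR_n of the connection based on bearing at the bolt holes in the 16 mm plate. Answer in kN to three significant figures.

Per bolt r_n = 1.5 l_c t F_u ≤ 3.0 d t F_u; upper limit = 3.0 × 22 × 16 × 430 / 1000 = 454.1 kN.
Edge bolt: l_c = 45 − 24/2 = 33 mm → 1.5 × 33 × 16 × 430 / 1000 = 340.6 → r_n = 340.6 kN.
Interior bolts: l_c = 65 − 24 = 41 mm → 1.5 × 41 × 16 × 430 / 1000 = 423.1 → r_n = 423.1 kN.
R_n = 1 × 340.6 + 2 × 423.1 = 1187 kN.
Design strength φR_n = 0.75 × 1187 = 890 kN.

890 kN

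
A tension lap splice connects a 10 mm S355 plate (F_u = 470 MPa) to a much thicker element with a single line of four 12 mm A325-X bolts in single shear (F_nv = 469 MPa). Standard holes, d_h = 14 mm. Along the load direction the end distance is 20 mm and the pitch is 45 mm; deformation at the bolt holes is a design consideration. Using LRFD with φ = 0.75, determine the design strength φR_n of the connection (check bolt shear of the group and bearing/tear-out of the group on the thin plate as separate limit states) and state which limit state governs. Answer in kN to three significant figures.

159 kN (bolt shear governs)

Bolt shear: A_b = π·12²/4 = 113.1 mm²; R_n = 469 × 113.1 × 4 × 1 / 1000 = 212.2 kN → 0.75 × 212.2 = 159 kN.
Bearing (1.2 l_c t F_u ≤ 2.4 d t F_u): upper limit = 2.4·12·10·470 / 1000 = 135.4 kN.
  Edge l_c = 20 − 14/2 = 13 → r_n = 73.32 kN; interior l_c = 45 − 14 = 31 → r_n = 135.4 kN.
  R_n,bearing = 1·73.32 + 3·135.4 = 479.4 kN → 0.75 × 479.4 = 360 kN.
Bolt shear governs: 159 kN.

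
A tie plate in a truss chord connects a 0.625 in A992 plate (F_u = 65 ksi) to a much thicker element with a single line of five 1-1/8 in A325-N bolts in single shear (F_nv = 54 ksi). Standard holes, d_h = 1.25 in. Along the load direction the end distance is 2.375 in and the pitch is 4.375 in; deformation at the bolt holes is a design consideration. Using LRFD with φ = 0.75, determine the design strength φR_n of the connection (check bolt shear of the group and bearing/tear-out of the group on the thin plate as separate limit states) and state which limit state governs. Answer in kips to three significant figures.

201 kips (bolt shear governs)

Bolt shear: A_b = π·1.125²/4 = 0.994 in²; R_n = 54 × 0.994 × 5 × 1 = 268.4 kips → 0.75 × 268.4 = 201 kips.
Bearing (1.2 l_c t F_u ≤ 2.4 d t F_u): upper limit = 2.4·1.125·0.625·65 = 109.7 kips.
  Edge l_c = 2.375 − 1.25/2 = 1.75 → r_n = 85.31 kips; interior l_c = 4.375 − 1.25 = 3.125 → r_n = 109.7 kips.
  R_n,bearing = 1·85.31 + 4·109.7 = 524.1 kips → 0.75 × 524.1 = 393 kips.
Bolt shear governs: 201 kips.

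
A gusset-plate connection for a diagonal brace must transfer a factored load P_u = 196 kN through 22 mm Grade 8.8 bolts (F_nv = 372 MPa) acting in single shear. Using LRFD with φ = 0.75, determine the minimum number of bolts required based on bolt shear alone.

2 bolts

A_b = π·22²/4 = 380.1 mm².
Per-bolt design strength φR_n = 0.75 × 372 × 380.1 × 1 / 1000 = 106.1 kN.
n ≥ 196 / 106.1 = 1.848 → use 2 bolts.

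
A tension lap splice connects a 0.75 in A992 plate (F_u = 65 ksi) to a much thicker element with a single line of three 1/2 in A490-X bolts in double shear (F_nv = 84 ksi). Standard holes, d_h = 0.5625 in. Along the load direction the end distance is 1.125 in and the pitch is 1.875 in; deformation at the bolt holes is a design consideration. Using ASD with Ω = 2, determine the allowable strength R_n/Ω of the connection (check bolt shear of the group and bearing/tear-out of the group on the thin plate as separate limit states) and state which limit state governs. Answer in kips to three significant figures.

49.5 kips (bolt shear governs)

Bolt shear: A_b = π·0.5²/4 = 0.1963 in²; R_n = 84 × 0.1963 × 3 × 2 = 98.96 kips → 98.96 / 2 = 49.5 kips.
Bearing (1.2 l_c t F_u ≤ 2.4 d t F_u): upper limit = 2.4·0.5·0.75·65 = 58.5 kips.
  Edge l_c = 1.125 − 0.5625/2 = 0.8438 → r_n = 49.36 kips; interior l_c = 1.875 − 0.5625 = 1.312 → r_n = 58.5 kips.
  R_n,bearing = 1·49.36 + 2·58.5 = 166.4 kips → 166.4 / 2 = 83.2 kips.
Bolt shear governs: 49.5 kips.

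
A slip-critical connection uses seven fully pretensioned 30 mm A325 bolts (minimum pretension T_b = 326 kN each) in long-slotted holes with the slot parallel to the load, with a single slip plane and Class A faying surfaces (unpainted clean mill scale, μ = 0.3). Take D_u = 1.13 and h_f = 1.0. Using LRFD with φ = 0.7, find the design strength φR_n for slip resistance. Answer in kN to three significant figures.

542 kN

R_n = μ · D_u · h_f · T_b · n_s · n_b = 0.3 × 1.13 × 1.0 × 326 × 1 × 7 = 773.6 kN.
Design strength φR_n = 0.7 × 773.6 = 542 kN.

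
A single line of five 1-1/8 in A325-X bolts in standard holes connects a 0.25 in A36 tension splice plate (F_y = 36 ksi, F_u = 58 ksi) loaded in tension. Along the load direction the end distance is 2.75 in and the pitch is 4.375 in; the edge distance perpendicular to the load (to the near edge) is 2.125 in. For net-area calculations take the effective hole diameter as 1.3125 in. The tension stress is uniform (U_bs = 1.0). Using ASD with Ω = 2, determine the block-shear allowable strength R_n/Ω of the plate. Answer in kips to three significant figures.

65.3 kips

Shear plane L_v = 2.75 + 4·4.375 = 20.25 in; A_gv = 20.25 × 0.25 = 5.062 in².
A_nv = (20.25 − 4.5·1.3125) × 0.25 = 3.586 in².
A_nt = (2.125 − 0.5·1.3125) × 0.25 = 0.3672 in².
0.6 F_u A_nv = 124.8 kips; 0.6 F_y A_gv = 109.3 kips → shear yielding governs the shear term.
R_n = 109.3 + 1.0 × 58 × 0.3672 = 130.6 kips.
Allowable strength R_n/Ω = 130.6 / 2 = 65.3 kips.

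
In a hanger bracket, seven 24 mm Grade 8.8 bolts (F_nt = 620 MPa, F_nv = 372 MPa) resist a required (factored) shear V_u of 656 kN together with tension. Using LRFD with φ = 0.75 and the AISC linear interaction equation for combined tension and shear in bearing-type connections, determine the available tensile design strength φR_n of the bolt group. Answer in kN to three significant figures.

A_b = π·24²/4 = 452.4 mm²; f_rv = 656 × 1000 / (7 × 452.4) = 207.2 MPa.
F'_nt = 1.3 F_nt − (F_nt / φF_nv) f_rv = 1.3·620 − (620/(0.75·372))·207.2 = 345.7 MPa, capped at F_nt → F'_nt = 345.7 MPa.
R_n = F'_nt · A_b · n = 345.7 × 452.4 × 7 / 1000 = 1095 kN.
Design strength φR_n = 0.75 × 1095 = 821 kN.

821 kN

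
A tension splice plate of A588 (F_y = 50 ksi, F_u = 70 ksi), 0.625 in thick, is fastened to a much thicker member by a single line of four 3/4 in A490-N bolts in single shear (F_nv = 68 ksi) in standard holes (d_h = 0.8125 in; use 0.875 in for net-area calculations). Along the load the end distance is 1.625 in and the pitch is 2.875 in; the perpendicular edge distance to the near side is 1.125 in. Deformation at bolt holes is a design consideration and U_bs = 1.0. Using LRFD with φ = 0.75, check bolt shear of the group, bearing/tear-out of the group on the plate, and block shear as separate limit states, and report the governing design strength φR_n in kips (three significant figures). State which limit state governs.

90.1 kips (bolt shear governs)

Bolt shear: A_b = π·0.75²/4 = 0.4418 in²; R_n = 68 × 0.4418 × 4 × 1 = 120.2 kips → 0.75 × 120.2 = 90.1 kips.
Bearing: edge l_c = 1.219, r_n = 63.98 kips; interior l_c = 2.062, r_n = 78.75 kips; R_n = 63.98 + 3·78.75 = 300.2 kips → 225 kips.
Block shear: A_gv = 6.406, A_nv = 4.492, A_nt = 0.4297 in²; R_n = min(0.6F_uA_nv, 0.6F_yA_gv) + U_bs·F_u·A_nt = 218.8 kips → 164 kips.
Bolt shear governs: 90.1 kips.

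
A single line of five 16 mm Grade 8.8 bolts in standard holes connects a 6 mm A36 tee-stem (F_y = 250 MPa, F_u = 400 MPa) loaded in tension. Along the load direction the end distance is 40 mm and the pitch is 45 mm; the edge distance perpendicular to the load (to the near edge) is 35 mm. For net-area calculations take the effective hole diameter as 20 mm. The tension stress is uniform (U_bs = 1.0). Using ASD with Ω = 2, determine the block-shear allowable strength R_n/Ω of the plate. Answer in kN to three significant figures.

124 kN

Shear plane L_v = 40 + 4·45 = 220 mm; A_gv = 220 × 6 = 1320 mm².
A_nv = (220 − 4.5·20) × 6 = 780 mm².
A_nt = (35 − 0.5·20) × 6 = 150 mm².
0.6 F_u A_nv = 187.2 kN; 0.6 F_y A_gv = 198 kN → shear rupture governs the shear term.
R_n = 187.2 + 1.0 × 400 × 150 / 1000 = 247.2 kN.
Allowable strength R_n/Ω = 247.2 / 2 = 124 kN.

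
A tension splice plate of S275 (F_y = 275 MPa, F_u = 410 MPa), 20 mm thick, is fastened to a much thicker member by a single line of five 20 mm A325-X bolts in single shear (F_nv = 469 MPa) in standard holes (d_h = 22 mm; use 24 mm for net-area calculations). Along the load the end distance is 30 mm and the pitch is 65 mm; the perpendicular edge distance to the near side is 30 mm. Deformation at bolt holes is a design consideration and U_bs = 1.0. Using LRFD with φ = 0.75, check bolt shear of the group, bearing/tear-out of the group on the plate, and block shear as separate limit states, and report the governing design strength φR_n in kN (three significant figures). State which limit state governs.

553 kN (bolt shear governs)

Bolt shear: A_b = π·20²/4 = 314.2 mm²; R_n = 469 × 314.2 × 5 × 1 / 1000 = 736.7 kN → 0.75 × 736.7 = 553 kN.
Bearing: edge l_c = 19, r_n = 187 kN; interior l_c = 43, r_n = 393.6 kN; R_n = 187 + 4·393.6 = 1761 kN → 1320 kN.
Block shear: A_gv = 5800, A_nv = 3640, A_nt = 360 mm²; R_n = min(0.6F_uA_nv, 0.6F_yA_gv) + U_bs·F_u·A_nt = 1043 kN → 782 kN.
Bolt shear governs: 553 kN.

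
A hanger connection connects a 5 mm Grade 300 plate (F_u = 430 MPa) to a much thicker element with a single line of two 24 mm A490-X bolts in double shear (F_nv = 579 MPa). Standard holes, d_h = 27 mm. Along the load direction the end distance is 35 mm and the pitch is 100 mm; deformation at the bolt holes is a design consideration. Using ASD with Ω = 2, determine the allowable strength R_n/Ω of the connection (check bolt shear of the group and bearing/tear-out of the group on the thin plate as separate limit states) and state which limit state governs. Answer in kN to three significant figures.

89.7 kN (bearing governs)

Bolt shear: A_b = π·24²/4 = 452.4 mm²; R_n = 579 × 452.4 × 2 × 2 / 1000 = 1048 kN → 1048 / 2 = 524 kN.
Bearing (1.2 l_c t F_u ≤ 2.4 d t F_u): upper limit = 2.4·24·5·430 / 1000 = 123.8 kN.
  Edge l_c = 35 − 27/2 = 21.5 → r_n = 55.47 kN; interior l_c = 100 − 27 = 73 → r_n = 123.8 kN.
  R_n,bearing = 1·55.47 + 1·123.8 = 179.3 kN → 179.3 / 2 = 89.7 kN.
Bearing governs: 89.7 kN.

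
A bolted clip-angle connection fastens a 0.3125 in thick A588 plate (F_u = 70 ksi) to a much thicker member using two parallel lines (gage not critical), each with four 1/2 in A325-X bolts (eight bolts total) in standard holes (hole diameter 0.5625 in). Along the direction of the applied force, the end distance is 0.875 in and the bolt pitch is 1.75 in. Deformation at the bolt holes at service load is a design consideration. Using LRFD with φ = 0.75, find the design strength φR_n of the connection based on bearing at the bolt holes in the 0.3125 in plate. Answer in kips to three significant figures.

Per bolt r_n = 1.2 l_c t F_u ≤ 2.4 d t F_u; upper limit = 2.4 × 0.5 × 0.3125 × 70 = 26.25 kips.
Edge bolt: l_c = 0.875 − 0.5625/2 = 0.5938 in → 1.2 × 0.5938 × 0.3125 × 70 = 15.59 → r_n = 15.59 kips.
Interior bolts: l_c = 1.75 − 0.5625 = 1.188 in → 1.2 × 1.188 × 0.3125 × 70 = 31.17 → r_n = 26.25 kips.
R_n = 2 × 15.59 + 6 × 26.25 = 188.7 kips.
Design strength φR_n = 0.75 × 188.7 = 142 kips.

142 kips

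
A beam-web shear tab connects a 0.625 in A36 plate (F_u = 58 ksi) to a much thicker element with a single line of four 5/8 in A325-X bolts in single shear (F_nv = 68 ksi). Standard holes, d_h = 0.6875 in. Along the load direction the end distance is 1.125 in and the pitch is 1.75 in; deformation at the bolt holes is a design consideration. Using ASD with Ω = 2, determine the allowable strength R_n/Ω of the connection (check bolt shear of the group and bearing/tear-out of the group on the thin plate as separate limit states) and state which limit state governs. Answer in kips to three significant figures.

41.7 kips (bolt shear governs)

Bolt shear: A_b = π·0.625²/4 = 0.3068 in²; R_n = 68 × 0.3068 × 4 × 1 = 83.45 kips → 83.45 / 2 = 41.7 kips.
Bearing (1.2 l_c t F_u ≤ 2.4 d t F_u): upper limit = 2.4·0.625·0.625·58 = 54.38 kips.
  Edge l_c = 1.125 − 0.6875/2 = 0.7812 → r_n = 33.98 kips; interior l_c = 1.75 − 0.6875 = 1.062 → r_n = 46.22 kips.
  R_n,bearing = 1·33.98 + 3·46.22 = 172.6 kips → 172.6 / 2 = 86.3 kips.
Bolt shear governs: 41.7 kips.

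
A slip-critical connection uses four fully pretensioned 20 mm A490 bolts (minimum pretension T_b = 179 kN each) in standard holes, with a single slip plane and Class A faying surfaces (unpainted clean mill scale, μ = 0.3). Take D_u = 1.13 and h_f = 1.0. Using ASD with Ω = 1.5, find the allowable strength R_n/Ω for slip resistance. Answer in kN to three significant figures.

162 kN

R_n = μ · D_u · h_f · T_b · n_s · n_b = 0.3 × 1.13 × 1.0 × 179 × 1 × 4 = 242.7 kN.
Allowable strength R_n/Ω = 242.7 / 1.5 = 162 kN.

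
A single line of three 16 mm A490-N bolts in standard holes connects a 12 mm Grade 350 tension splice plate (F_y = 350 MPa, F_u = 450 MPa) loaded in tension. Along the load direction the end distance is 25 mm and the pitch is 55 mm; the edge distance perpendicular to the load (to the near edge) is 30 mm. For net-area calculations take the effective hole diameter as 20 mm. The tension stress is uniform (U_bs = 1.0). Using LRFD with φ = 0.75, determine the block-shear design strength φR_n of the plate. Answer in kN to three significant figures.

Shear plane L_v = 25 + 2·55 = 135 mm; A_gv = 135 × 12 = 1620 mm².
A_nv = (135 − 2.5·20) × 12 = 1020 mm².
A_nt = (30 − 0.5·20) × 12 = 240 mm².
0.6 F_u A_nv = 275.4 kN; 0.6 F_y A_gv = 340.2 kN → shear rupture governs the shear term.
R_n = 275.4 + 1.0 × 450 × 240 / 1000 = 383.4 kN.
Design strength φR_n = 0.75 × 383.4 = 288 kN.

288 kN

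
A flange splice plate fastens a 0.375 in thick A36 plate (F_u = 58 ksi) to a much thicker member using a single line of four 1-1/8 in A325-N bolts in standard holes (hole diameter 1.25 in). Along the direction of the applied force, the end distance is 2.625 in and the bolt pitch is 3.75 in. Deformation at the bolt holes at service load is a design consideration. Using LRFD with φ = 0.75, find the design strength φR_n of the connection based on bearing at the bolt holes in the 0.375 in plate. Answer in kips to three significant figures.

Per bolt r_n = 1.2 l_c t F_u ≤ 2.4 d t F_u; upper limit = 2.4 × 1.125 × 0.375 × 58 = 58.72 kips.
Edge bolt: l_c = 2.625 − 1.25/2 = 2 in → 1.2 × 2 × 0.375 × 58 = 52.2 → r_n = 52.2 kips.
Interior bolts: l_c = 3.75 − 1.25 = 2.5 in → 1.2 × 2.5 × 0.375 × 58 = 65.25 → r_n = 58.72 kips.
R_n = 1 × 52.2 + 3 × 58.72 = 228.4 kips.
Design strength φR_n = 0.75 × 228.4 = 171 kips.

171 kips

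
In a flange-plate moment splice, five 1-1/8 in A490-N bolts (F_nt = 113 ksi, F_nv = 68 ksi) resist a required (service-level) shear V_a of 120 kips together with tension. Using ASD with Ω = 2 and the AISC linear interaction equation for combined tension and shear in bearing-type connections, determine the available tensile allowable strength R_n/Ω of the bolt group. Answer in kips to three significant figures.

166 kips

A_b = π·1.125²/4 = 0.994 in²; f_rv = 120 / (5 × 0.994) = 24.14 ksi.
F'_nt = 1.3 F_nt − (Ω F_nt / F_nv) f_rv = 1.3·113 − (2·113/68)·24.14 = 66.66 ksi, capped at F_nt → F'_nt = 66.66 ksi.
R_n = F'_nt · A_b · n = 66.66 × 0.994 × 5 = 331.3 kips.
Allowable strength R_n/Ω = 331.3 / 2 = 166 kips.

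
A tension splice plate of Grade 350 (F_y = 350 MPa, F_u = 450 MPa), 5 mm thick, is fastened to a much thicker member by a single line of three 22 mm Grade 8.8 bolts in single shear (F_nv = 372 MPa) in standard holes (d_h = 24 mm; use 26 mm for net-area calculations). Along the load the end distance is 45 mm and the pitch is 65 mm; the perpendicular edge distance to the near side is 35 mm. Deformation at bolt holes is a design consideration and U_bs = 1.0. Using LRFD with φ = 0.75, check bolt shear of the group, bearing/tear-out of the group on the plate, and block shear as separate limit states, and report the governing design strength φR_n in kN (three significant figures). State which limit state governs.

148 kN (block shear governs)

Bolt shear: A_b = π·22²/4 = 380.1 mm²; R_n = 372 × 380.1 × 3 × 1 / 1000 = 424.2 kN → 0.75 × 424.2 = 318 kN.
Bearing: edge l_c = 33, r_n = 89.1 kN; interior l_c = 41, r_n = 110.7 kN; R_n = 89.1 + 2·110.7 = 310.5 kN → 233 kN.
Block shear: A_gv = 875, A_nv = 550, A_nt = 110 mm²; R_n = min(0.6F_uA_nv, 0.6F_yA_gv) + U_bs·F_u·A_nt = 198 kN → 148 kN.
Block shear governs: 148 kN.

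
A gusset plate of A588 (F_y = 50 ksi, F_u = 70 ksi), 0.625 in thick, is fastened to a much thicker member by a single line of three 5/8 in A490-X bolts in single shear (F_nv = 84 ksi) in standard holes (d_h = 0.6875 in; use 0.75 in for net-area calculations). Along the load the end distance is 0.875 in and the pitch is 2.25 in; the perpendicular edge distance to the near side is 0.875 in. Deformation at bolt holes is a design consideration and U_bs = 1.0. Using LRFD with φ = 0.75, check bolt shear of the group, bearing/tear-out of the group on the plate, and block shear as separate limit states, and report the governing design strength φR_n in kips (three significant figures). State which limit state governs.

58 kips (bolt shear governs)

Bolt shear: A_b = π·0.625²/4 = 0.3068 in²; R_n = 84 × 0.3068 × 3 × 1 = 77.31 kips → 0.75 × 77.31 = 58 kips.
Bearing: edge l_c = 0.5312, r_n = 27.89 kips; interior l_c = 1.562, r_n = 65.62 kips; R_n = 27.89 + 2·65.62 = 159.1 kips → 119 kips.
Block shear: A_gv = 3.359, A_nv = 2.188, A_nt = 0.3125 in²; R_n = min(0.6F_uA_nv, 0.6F_yA_gv) + U_bs·F_u·A_nt = 113.8 kips → 85.3 kips.
Bolt shear governs: 58 kips.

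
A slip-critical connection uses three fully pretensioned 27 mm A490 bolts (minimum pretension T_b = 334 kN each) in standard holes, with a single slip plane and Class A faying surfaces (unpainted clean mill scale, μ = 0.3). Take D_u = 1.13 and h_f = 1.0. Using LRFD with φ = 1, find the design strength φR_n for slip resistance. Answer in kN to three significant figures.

340 kN

R_n = μ · D_u · h_f · T_b · n_s · n_b = 0.3 × 1.13 × 1.0 × 334 × 1 × 3 = 339.7 kN.
Design strength φR_n = 1 × 339.7 = 340 kN.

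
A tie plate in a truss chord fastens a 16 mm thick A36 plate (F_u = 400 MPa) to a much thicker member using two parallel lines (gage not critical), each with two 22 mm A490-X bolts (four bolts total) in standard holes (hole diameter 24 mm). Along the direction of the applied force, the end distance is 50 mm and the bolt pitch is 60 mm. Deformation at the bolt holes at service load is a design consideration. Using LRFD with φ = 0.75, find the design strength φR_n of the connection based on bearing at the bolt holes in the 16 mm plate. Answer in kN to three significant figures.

Per bolt r_n = 1.2 l_c t F_u ≤ 2.4 d t F_u; upper limit = 2.4 × 22 × 16 × 400 / 1000 = 337.9 kN.
Edge bolt: l_c = 50 − 24/2 = 38 mm → 1.2 × 38 × 16 × 400 / 1000 = 291.8 → r_n = 291.8 kN.
Interior bolts: l_c = 60 − 24 = 36 mm → 1.2 × 36 × 16 × 400 / 1000 = 276.5 → r_n = 276.5 kN.
R_n = 2 × 291.8 + 2 × 276.5 = 1137 kN.
Design strength φR_n = 0.75 × 1137 = 852 kN.

852 kN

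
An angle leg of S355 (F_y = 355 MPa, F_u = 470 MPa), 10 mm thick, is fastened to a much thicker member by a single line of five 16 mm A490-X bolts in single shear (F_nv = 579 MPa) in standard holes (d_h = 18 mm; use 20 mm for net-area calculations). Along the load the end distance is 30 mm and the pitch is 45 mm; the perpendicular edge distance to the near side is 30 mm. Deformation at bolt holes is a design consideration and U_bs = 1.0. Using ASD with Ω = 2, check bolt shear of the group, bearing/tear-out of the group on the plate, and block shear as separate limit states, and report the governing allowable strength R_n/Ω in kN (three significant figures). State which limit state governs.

216 kN (block shear governs)

Bolt shear: A_b = π·16²/4 = 201.1 mm²; R_n = 579 × 201.1 × 5 × 1 / 1000 = 582.1 kN → 582.1 / 2 = 291 kN.
Bearing: edge l_c = 21, r_n = 118.4 kN; interior l_c = 27, r_n = 152.3 kN; R_n = 118.4 + 4·152.3 = 727.6 kN → 364 kN.
Block shear: A_gv = 2100, A_nv = 1200, A_nt = 200 mm²; R_n = min(0.6F_uA_nv, 0.6F_yA_gv) + U_bs·F_u·A_nt = 432.4 kN → 216 kN.
Block shear governs: 216 kN.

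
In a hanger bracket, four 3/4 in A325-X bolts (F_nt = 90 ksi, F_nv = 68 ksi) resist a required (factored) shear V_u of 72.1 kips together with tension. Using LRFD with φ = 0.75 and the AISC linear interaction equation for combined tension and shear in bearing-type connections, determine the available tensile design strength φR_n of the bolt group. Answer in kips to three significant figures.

A_b = π·0.75²/4 = 0.4418 in²; f_rv = 72.1 / (4 × 0.4418) = 40.8 ksi.
F'_nt = 1.3 F_nt − (F_nt / φF_nv) f_rv = 1.3·90 − (90/(0.75·68))·40.8 = 45 ksi, capped at F_nt → F'_nt = 45 ksi.
R_n = F'_nt · A_b · n = 45 × 0.4418 × 4 = 79.52 kips.
Design strength φR_n = 0.75 × 79.52 = 59.6 kips.

59.6 kips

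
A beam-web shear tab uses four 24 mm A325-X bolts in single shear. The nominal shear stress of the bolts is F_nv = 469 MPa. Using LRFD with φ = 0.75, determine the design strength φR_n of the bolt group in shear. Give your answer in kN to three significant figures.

637 kN

A_b = π × 24² / 4 = 452.4 mm².
R_n = F_nv · A_b · n · n_s = 469 × 452.4 × 4 × 1 / 1000 = 848.7 kN.
Design strength φR_n = 0.75 × 848.7 = 637 kN.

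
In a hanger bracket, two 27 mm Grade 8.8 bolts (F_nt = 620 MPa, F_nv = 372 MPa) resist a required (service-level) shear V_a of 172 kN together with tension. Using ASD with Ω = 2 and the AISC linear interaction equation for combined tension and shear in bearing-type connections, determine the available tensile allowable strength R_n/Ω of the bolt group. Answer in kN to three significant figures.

A_b = π·27²/4 = 572.6 mm²; f_rv = 172 × 1000 / (2 × 572.6) = 150.2 MPa.
F'_nt = 1.3 F_nt − (Ω F_nt / F_nv) f_rv = 1.3·620 − (2·620/372)·150.2 = 305.3 MPa, capped at F_nt → F'_nt = 305.3 MPa.
R_n = F'_nt · A_b · n = 305.3 × 572.6 × 2 / 1000 = 349.6 kN.
Allowable strength R_n/Ω = 349.6 / 2 = 175 kN.

175 kN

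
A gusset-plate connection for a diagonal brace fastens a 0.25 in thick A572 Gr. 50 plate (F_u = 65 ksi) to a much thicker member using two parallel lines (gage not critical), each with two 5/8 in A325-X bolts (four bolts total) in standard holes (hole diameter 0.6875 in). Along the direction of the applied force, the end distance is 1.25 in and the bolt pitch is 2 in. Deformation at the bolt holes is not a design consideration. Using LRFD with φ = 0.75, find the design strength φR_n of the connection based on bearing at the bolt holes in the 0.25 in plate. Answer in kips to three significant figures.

78.8 kips

Per bolt r_n = 1.5 l_c t F_u ≤ 3.0 d t F_u; upper limit = 3.0 × 0.625 × 0.25 × 65 = 30.47 kips.
Edge bolt: l_c = 1.25 − 0.6875/2 = 0.9062 in → 1.5 × 0.9062 × 0.25 × 65 = 22.09 → r_n = 22.09 kips.
Interior bolts: l_c = 2 − 0.6875 = 1.312 in → 1.5 × 1.312 × 0.25 × 65 = 31.99 → r_n = 30.47 kips.
R_n = 2 × 22.09 + 2 × 30.47 = 105.1 kips.
Design strength φR_n = 0.75 × 105.1 = 78.8 kips.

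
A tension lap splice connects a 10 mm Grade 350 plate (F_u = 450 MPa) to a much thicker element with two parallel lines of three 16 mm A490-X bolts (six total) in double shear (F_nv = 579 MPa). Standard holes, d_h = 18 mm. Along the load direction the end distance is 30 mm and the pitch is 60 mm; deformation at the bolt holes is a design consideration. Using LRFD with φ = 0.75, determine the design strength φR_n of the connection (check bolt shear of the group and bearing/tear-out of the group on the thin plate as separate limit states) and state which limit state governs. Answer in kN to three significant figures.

Bolt shear: A_b = π·16²/4 = 201.1 mm²; R_n = 579 × 201.1 × 6 × 2 / 1000 = 1397 kN → 0.75 × 1397 = 1050 kN.
Bearing (1.2 l_c t F_u ≤ 2.4 d t F_u): upper limit = 2.4·16·10·450 / 1000 = 172.8 kN.
  Edge l_c = 30 − 18/2 = 21 → r_n = 113.4 kN; interior l_c = 60 − 18 = 42 → r_n = 172.8 kN.
  R_n,bearing = 2·113.4 + 4·172.8 = 918 kN → 0.75 × 918 = 688 kN.
Bearing governs: 688 kN.

688 kN (bearing governs)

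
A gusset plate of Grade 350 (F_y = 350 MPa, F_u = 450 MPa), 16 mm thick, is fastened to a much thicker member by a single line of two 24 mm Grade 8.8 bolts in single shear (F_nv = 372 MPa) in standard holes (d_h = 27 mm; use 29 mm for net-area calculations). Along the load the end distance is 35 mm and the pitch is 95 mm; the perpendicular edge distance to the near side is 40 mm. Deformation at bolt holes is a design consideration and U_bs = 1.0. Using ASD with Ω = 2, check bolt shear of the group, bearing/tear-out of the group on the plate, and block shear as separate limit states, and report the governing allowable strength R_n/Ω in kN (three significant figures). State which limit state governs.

Bolt shear: A_b = π·24²/4 = 452.4 mm²; R_n = 372 × 452.4 × 2 × 1 / 1000 = 336.6 kN → 336.6 / 2 = 168 kN.
Bearing: edge l_c = 21.5, r_n = 185.8 kN; interior l_c = 68, r_n = 414.7 kN; R_n = 185.8 + 1·414.7 = 600.5 kN → 300 kN.
Block shear: A_gv = 2080, A_nv = 1384, A_nt = 408 mm²; R_n = min(0.6F_uA_nv, 0.6F_yA_gv) + U_bs·F_u·A_nt = 557.3 kN → 279 kN.
Bolt shear governs: 168 kN.

168 kN (bolt shear governs)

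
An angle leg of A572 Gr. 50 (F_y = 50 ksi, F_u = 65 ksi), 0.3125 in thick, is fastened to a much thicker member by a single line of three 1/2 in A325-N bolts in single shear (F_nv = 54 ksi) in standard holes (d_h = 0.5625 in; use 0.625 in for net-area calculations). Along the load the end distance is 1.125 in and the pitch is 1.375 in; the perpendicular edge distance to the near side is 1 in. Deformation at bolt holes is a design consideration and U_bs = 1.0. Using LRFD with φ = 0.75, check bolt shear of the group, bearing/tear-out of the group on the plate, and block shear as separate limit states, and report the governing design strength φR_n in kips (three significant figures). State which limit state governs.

Bolt shear: A_b = π·0.5²/4 = 0.1963 in²; R_n = 54 × 0.1963 × 3 × 1 = 31.81 kips → 0.75 × 31.81 = 23.9 kips.
Bearing: edge l_c = 0.8438, r_n = 20.57 kips; interior l_c = 0.8125, r_n = 19.8 kips; R_n = 20.57 + 2·19.8 = 60.18 kips → 45.1 kips.
Block shear: A_gv = 1.211, A_nv = 0.7227, A_nt = 0.2148 in²; R_n = min(0.6F_uA_nv, 0.6F_yA_gv) + U_bs·F_u·A_nt = 42.15 kips → 31.6 kips.
Bolt shear governs: 23.9 kips.

23.9 kips (bolt shear governs)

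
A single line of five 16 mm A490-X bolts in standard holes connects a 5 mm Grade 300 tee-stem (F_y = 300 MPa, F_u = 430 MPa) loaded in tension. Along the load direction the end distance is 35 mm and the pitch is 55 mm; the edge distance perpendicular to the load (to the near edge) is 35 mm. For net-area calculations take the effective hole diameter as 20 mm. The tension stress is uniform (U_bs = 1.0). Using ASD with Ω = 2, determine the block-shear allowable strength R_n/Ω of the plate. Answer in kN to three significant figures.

133 kN

Shear plane L_v = 35 + 4·55 = 255 mm; A_gv = 255 × 5 = 1275 mm².
A_nv = (255 − 4.5·20) × 5 = 825 mm².
A_nt = (35 − 0.5·20) × 5 = 125 mm².
0.6 F_u A_nv = 212.8 kN; 0.6 F_y A_gv = 229.5 kN → shear rupture governs the shear term.
R_n = 212.8 + 1.0 × 430 × 125 / 1000 = 266.6 kN.
Allowable strength R_n/Ω = 266.6 / 2 = 133 kN.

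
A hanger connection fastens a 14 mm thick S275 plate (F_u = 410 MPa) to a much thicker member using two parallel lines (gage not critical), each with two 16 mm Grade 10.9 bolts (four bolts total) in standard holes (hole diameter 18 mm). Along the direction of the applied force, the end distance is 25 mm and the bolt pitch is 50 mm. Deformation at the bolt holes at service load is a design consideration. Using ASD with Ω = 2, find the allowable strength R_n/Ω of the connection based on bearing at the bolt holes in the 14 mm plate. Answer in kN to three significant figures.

Per bolt r_n = 1.2 l_c t F_u ≤ 2.4 d t F_u; upper limit = 2.4 × 16 × 14 × 410 / 1000 = 220.4 kN.
Edge bolt: l_c = 25 − 18/2 = 16 mm → 1.2 × 16 × 14 × 410 / 1000 = 110.2 → r_n = 110.2 kN.
Interior bolts: l_c = 50 − 18 = 32 mm → 1.2 × 32 × 14 × 410 / 1000 = 220.4 → r_n = 220.4 kN.
R_n = 2 × 110.2 + 2 × 220.4 = 661.2 kN.
Allowable strength R_n/Ω = 661.2 / 2 = 331 kN.

331 kN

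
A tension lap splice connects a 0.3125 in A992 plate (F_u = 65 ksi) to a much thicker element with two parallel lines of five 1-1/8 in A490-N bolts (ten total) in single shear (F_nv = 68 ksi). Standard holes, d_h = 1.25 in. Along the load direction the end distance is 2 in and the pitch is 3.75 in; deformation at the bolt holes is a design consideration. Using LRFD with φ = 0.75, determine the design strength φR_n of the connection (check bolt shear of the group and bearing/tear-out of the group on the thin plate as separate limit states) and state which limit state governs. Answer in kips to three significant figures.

379 kips (bearing governs)

Bolt shear: A_b = π·1.125²/4 = 0.994 in²; R_n = 68 × 0.994 × 10 × 1 = 675.9 kips → 0.75 × 675.9 = 507 kips.
Bearing (1.2 l_c t F_u ≤ 2.4 d t F_u): upper limit = 2.4·1.125·0.3125·65 = 54.84 kips.
  Edge l_c = 2 − 1.25/2 = 1.375 → r_n = 33.52 kips; interior l_c = 3.75 − 1.25 = 2.5 → r_n = 54.84 kips.
  R_n,bearing = 2·33.52 + 8·54.84 = 505.8 kips → 0.75 × 505.8 = 379 kips.
Bearing governs: 379 kips.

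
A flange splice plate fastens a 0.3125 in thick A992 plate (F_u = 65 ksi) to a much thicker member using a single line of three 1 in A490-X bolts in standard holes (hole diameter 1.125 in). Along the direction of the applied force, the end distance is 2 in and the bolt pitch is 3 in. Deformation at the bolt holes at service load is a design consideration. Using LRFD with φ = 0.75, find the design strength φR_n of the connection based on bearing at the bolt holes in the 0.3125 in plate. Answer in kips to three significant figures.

Per bolt r_n = 1.2 l_c t F_u ≤ 2.4 d t F_u; upper limit = 2.4 × 1 × 0.3125 × 65 = 48.75 kips.
Edge bolt: l_c = 2 − 1.125/2 = 1.438 in → 1.2 × 1.438 × 0.3125 × 65 = 35.04 → r_n = 35.04 kips.
Interior bolts: l_c = 3 − 1.125 = 1.875 in → 1.2 × 1.875 × 0.3125 × 65 = 45.7 → r_n = 45.7 kips.
R_n = 1 × 35.04 + 2 × 45.7 = 126.4 kips.
Design strength φR_n = 0.75 × 126.4 = 94.8 kips.

94.8 kips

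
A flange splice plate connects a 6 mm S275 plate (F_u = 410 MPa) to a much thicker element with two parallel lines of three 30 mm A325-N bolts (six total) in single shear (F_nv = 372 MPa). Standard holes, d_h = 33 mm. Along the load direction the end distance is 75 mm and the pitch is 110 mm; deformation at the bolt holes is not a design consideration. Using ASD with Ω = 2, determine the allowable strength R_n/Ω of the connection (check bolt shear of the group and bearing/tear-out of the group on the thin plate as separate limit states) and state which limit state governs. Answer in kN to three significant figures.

Bolt shear: A_b = π·30²/4 = 706.9 mm²; R_n = 372 × 706.9 × 6 × 1 / 1000 = 1578 kN → 1578 / 2 = 789 kN.
Bearing (1.5 l_c t F_u ≤ 3.0 d t F_u): upper limit = 3.0·30·6·410 / 1000 = 221.4 kN.
  Edge l_c = 75 − 33/2 = 58.5 → r_n = 215.9 kN; interior l_c = 110 − 33 = 77 → r_n = 221.4 kN.
  R_n,bearing = 2·215.9 + 4·221.4 = 1317 kN → 1317 / 2 = 659 kN.
Bearing governs: 659 kN.

659 kN (bearing governs)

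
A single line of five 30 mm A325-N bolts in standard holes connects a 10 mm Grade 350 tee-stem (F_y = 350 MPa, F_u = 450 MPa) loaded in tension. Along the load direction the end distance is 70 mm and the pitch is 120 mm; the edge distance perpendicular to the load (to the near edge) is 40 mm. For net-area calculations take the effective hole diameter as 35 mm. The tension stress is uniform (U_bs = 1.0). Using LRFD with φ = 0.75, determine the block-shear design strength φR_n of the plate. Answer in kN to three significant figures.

871 kN

Shear plane L_v = 70 + 4·120 = 550 mm; A_gv = 550 × 10 = 5500 mm².
A_nv = (550 − 4.5·35) × 10 = 3925 mm².
A_nt = (40 − 0.5·35) × 10 = 225 mm².
0.6 F_u A_nv = 1060 kN; 0.6 F_y A_gv = 1155 kN → shear rupture governs the shear term.
R_n = 1060 + 1.0 × 450 × 225 / 1000 = 1161 kN.
Design strength φR_n = 0.75 × 1161 = 871 kN.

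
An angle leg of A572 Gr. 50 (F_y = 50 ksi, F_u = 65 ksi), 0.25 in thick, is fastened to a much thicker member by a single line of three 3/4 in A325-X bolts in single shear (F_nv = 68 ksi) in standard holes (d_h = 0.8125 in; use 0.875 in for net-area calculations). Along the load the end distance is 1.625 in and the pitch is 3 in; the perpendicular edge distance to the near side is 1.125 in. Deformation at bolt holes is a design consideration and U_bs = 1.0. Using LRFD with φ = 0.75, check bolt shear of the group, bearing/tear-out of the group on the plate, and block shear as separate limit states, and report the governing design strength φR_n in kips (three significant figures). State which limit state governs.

48.1 kips (block shear governs)

Bolt shear: A_b = π·0.75²/4 = 0.4418 in²; R_n = 68 × 0.4418 × 3 × 1 = 90.12 kips → 0.75 × 90.12 = 67.6 kips.
Bearing: edge l_c = 1.219, r_n = 23.77 kips; interior l_c = 2.188, r_n = 29.25 kips; R_n = 23.77 + 2·29.25 = 82.27 kips → 61.7 kips.
Block shear: A_gv = 1.906, A_nv = 1.359, A_nt = 0.1719 in²; R_n = min(0.6F_uA_nv, 0.6F_yA_gv) + U_bs·F_u·A_nt = 64.19 kips → 48.1 kips.
Block shear governs: 48.1 kips.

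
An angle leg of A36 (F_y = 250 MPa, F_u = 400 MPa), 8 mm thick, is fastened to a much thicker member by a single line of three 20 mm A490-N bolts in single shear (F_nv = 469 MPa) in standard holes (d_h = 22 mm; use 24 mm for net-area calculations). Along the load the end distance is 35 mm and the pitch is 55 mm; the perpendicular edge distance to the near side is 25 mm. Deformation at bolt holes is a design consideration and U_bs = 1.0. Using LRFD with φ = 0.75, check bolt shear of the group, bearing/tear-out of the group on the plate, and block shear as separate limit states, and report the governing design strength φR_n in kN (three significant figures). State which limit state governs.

154 kN (block shear governs)

Bolt shear: A_b = π·20²/4 = 314.2 mm²; R_n = 469 × 314.2 × 3 × 1 / 1000 = 442 kN → 0.75 × 442 = 332 kN.
Bearing: edge l_c = 24, r_n = 92.16 kN; interior l_c = 33, r_n = 126.7 kN; R_n = 92.16 + 2·126.7 = 345.6 kN → 259 kN.
Block shear: A_gv = 1160, A_nv = 680, A_nt = 104 mm²; R_n = min(0.6F_uA_nv, 0.6F_yA_gv) + U_bs·F_u·A_nt = 204.8 kN → 154 kN.
Block shear governs: 154 kN.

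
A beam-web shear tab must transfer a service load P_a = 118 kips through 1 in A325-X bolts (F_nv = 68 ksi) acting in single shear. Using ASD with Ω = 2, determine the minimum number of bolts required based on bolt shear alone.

A_b = π·1²/4 = 0.7854 in².
Per-bolt allowable strength R_n/Ω = 68 × 0.7854 × 1 / 2 = 26.7 kips.
n ≥ 118 / 26.7 = 4.419 → use 5 bolts.

5 bolts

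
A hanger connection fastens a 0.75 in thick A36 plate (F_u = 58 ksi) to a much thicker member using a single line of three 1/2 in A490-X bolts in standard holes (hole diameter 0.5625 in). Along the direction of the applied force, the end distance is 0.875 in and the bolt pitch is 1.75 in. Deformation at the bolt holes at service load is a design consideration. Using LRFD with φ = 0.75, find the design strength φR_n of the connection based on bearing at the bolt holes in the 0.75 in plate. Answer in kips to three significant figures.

Per bolt r_n = 1.2 l_c t F_u ≤ 2.4 d t F_u; upper limit = 2.4 × 0.5 × 0.75 × 58 = 52.2 kips.
Edge bolt: l_c = 0.875 − 0.5625/2 = 0.5938 in → 1.2 × 0.5938 × 0.75 × 58 = 30.99 → r_n = 30.99 kips.
Interior bolts: l_c = 1.75 − 0.5625 = 1.188 in → 1.2 × 1.188 × 0.75 × 58 = 61.99 → r_n = 52.2 kips.
R_n = 1 × 30.99 + 2 × 52.2 = 135.4 kips.
Design strength φR_n = 0.75 × 135.4 = 102 kips.

102 kips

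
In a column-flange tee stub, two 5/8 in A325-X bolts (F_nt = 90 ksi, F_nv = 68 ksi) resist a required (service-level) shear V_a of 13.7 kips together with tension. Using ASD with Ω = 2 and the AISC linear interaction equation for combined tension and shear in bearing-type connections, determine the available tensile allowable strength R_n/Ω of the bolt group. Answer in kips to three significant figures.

17.8 kips

A_b = π·0.625²/4 = 0.3068 in²; f_rv = 13.7 / (2 × 0.3068) = 22.33 ksi.
F'_nt = 1.3 F_nt − (Ω F_nt / F_nv) f_rv = 1.3·90 − (2·90/68)·22.33 = 57.9 ksi, capped at F_nt → F'_nt = 57.9 ksi.
R_n = F'_nt · A_b · n = 57.9 × 0.3068 × 2 = 35.53 kips.
Allowable strength R_n/Ω = 35.53 / 2 = 17.8 kips.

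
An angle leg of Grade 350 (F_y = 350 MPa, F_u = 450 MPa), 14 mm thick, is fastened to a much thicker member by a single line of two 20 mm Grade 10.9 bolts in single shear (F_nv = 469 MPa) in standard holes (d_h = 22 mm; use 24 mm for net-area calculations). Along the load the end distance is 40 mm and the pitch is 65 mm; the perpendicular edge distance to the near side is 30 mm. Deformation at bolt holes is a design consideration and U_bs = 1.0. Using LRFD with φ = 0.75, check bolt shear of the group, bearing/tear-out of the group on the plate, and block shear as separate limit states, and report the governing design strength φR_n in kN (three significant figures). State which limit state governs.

221 kN (bolt shear governs)

Bolt shear: A_b = π·20²/4 = 314.2 mm²; R_n = 469 × 314.2 × 2 × 1 / 1000 = 294.7 kN → 0.75 × 294.7 = 221 kN.
Bearing: edge l_c = 29, r_n = 219.2 kN; interior l_c = 43, r_n = 302.4 kN; R_n = 219.2 + 1·302.4 = 521.6 kN → 391 kN.
Block shear: A_gv = 1470, A_nv = 966, A_nt = 252 mm²; R_n = min(0.6F_uA_nv, 0.6F_yA_gv) + U_bs·F_u·A_nt = 374.2 kN → 281 kN.
Bolt shear governs: 221 kN.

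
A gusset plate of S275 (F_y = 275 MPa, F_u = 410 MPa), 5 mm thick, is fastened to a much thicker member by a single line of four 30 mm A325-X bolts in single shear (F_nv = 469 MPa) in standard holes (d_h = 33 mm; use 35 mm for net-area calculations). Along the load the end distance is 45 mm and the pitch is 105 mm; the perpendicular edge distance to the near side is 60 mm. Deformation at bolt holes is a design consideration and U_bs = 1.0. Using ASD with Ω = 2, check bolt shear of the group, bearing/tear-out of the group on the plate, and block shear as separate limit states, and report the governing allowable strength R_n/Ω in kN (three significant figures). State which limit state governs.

Bolt shear: A_b = π·30²/4 = 706.9 mm²; R_n = 469 × 706.9 × 4 × 1 / 1000 = 1326 kN → 1326 / 2 = 663 kN.
Bearing: edge l_c = 28.5, r_n = 70.11 kN; interior l_c = 72, r_n = 147.6 kN; R_n = 70.11 + 3·147.6 = 512.9 kN → 256 kN.
Block shear: A_gv = 1800, A_nv = 1188, A_nt = 212.5 mm²; R_n = min(0.6F_uA_nv, 0.6F_yA_gv) + U_bs·F_u·A_nt = 379.2 kN → 190 kN.
Block shear governs: 190 kN.

190 kN (block shear governs)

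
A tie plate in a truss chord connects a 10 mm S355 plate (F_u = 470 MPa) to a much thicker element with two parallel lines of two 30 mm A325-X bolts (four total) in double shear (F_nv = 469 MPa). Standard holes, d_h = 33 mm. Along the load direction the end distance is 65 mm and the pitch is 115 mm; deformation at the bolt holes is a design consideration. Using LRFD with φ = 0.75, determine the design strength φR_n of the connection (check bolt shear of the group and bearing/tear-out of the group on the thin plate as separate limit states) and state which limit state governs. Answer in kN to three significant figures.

918 kN (bearing governs)

Bolt shear: A_b = π·30²/4 = 706.9 mm²; R_n = 469 × 706.9 × 4 × 2 / 1000 = 2652 kN → 0.75 × 2652 = 1990 kN.
Bearing (1.2 l_c t F_u ≤ 2.4 d t F_u): upper limit = 2.4·30·10·470 / 1000 = 338.4 kN.
  Edge l_c = 65 − 33/2 = 48.5 → r_n = 273.5 kN; interior l_c = 115 − 33 = 82 → r_n = 338.4 kN.
  R_n,bearing = 2·273.5 + 2·338.4 = 1224 kN → 0.75 × 1224 = 918 kN.
Bearing governs: 918 kN.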